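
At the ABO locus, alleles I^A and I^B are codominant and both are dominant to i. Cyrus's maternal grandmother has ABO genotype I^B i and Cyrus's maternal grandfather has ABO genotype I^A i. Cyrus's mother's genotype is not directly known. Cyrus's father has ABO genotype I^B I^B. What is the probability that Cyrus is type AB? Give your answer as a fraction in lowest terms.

1/4

Cyrus's mother's ABO genotype from I^B i × I^A i: 1/4 I^A I^B, 1/4 I^A i, 1/4 I^B i, 1/4 i i.
Crossing each possibility with the father I^B I^B and summing P(type AB): 1/4·1/2 + 1/4·1/2 + 1/4·0 + 1/4·0 = 1/4.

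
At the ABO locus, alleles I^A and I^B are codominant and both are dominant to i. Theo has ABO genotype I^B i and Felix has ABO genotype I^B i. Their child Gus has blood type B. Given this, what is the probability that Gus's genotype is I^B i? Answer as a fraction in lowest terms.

Cross I^B i × I^B i → 1/4 I^B I^B, 1/2 I^B i, 1/4 i i.
Type-B genotypes among offspring: I^B I^B (1/4), I^B i (1/2); total 3/4.
P(I^B i | type B) = (1/2) / (3/4) = 2/3.

2/3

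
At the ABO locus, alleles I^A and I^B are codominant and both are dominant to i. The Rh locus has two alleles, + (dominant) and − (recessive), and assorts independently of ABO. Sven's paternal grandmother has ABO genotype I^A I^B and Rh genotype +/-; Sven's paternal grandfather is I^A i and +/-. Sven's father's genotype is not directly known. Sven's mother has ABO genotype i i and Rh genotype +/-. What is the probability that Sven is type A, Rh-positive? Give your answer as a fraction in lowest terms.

Sven's father's ABO genotype from I^A I^B × I^A i: 1/4 I^A I^A, 1/4 I^A I^B, 1/4 I^A i, 1/4 I^B i.
Crossing each possibility with the mother i i and summing P(type A): 1/4·1 + 1/4·1/2 + 1/4·1/2 + 1/4·0 = 1/2.
Similarly for Rh via the father's Rh distribution: P(Rh+) = 3/4.
Independent loci: 1/2 × 3/4 = 3/8.

3/8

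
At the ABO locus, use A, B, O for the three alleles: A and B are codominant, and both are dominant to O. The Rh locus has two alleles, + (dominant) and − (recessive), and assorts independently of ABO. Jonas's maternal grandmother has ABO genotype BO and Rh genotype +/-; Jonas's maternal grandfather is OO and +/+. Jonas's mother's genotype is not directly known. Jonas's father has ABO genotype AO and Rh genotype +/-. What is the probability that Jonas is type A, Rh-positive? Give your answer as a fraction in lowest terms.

Jonas's mother's ABO genotype from BO × OO: 1/2 BO, 1/2 OO.
Crossing each possibility with the father AO and summing P(type A): 1/2·1/4 + 1/2·1/2 = 3/8.
Similarly for Rh via the mother's Rh distribution: P(Rh+) = 7/8.
Independent loci: 3/8 × 7/8 = 21/64.

21/64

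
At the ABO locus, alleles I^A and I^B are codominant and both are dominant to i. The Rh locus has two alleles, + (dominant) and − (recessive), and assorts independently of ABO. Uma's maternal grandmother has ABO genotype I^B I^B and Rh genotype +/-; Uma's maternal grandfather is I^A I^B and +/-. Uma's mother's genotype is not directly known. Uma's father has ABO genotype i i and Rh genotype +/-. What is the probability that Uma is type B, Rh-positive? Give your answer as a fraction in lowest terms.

9/16

Uma's mother's ABO genotype from I^B I^B × I^A I^B: 1/2 I^A I^B, 1/2 I^B I^B.
Crossing each possibility with the father i i and summing P(type B): 1/2·1/2 + 1/2·1 = 3/4.
Similarly for Rh via the mother's Rh distribution: P(Rh+) = 3/4.
Independent loci: 3/4 × 3/4 = 9/16.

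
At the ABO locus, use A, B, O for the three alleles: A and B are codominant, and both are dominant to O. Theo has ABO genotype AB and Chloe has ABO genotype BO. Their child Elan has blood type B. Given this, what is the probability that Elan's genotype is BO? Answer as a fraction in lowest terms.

1/2

Cross AB × BO → 1/4 AB, 1/4 AO, 1/4 BB, 1/4 BO.
Type-B genotypes among offspring: BB (1/4), BO (1/4); total 1/2.
P(BO | type B) = (1/4) / (1/2) = 1/2.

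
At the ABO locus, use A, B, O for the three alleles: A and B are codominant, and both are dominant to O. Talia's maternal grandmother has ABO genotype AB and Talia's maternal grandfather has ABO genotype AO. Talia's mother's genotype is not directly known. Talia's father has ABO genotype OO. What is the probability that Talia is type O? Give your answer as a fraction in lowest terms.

Talia's mother's ABO genotype from AB × AO: 1/4 AA, 1/4 AB, 1/4 AO, 1/4 BO.
Crossing each possibility with the father OO and summing P(type O): 1/4·0 + 1/4·0 + 1/4·1/2 + 1/4·1/2 = 1/4.

1/4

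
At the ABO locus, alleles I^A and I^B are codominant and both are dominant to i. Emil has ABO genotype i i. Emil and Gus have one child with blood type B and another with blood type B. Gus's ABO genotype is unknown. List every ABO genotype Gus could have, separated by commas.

I^A I^B, I^B I^B, I^B i

For each candidate genotype of Gus, check whether crossing it with i i can produce every observed child phenotype.
  I^A I^A → possible child types {A} ✗
  I^A I^B → possible child types {A, B} ✓
  I^A i → possible child types {O, A} ✗
  I^B I^B → possible child types {B} ✓
  I^B i → possible child types {O, B} ✓
  i i → possible child types {O} ✗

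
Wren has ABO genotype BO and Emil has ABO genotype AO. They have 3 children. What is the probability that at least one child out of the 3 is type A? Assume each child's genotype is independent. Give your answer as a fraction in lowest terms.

37/64

ABO cross BO × AO → 1/4 O, 1/4 A, 1/4 B, 1/4 AB.
So P(type A) = 1/4 per child.
P(none) = (3/4)^3 = 27/64; P(at least one) = 1 − 27/64 = 37/64.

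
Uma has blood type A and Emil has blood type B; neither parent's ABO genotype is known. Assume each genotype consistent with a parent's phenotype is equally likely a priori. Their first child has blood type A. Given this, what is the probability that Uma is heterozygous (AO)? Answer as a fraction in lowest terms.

1/3

Possible genotypes: Uma ∈ {AA, AO}; Emil ∈ {BB, BO}.
Weight each parental genotype pair by prior × P(type-A child):
  AA × BO: posterior weight 2/3.
  AO × BO: posterior weight 1/3.
Sum the posterior weight over pairs where Uma is AO: 1/3.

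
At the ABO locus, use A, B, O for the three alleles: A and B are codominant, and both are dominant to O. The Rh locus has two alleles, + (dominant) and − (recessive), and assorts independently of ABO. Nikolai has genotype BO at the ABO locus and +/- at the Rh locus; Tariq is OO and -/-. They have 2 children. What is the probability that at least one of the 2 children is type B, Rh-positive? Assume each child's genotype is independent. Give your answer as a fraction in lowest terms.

7/16

ABO cross BO × OO → 1/2 O, 1/2 B.
Rh cross +/- × -/- → 1/2 Rh+, 1/2 Rh-; so P(type B, Rh-positive) = 1/2 × 1/2 = 1/4 per child.
P(none) = (3/4)^2 = 9/16; P(at least one) = 1 − 9/16 = 7/16.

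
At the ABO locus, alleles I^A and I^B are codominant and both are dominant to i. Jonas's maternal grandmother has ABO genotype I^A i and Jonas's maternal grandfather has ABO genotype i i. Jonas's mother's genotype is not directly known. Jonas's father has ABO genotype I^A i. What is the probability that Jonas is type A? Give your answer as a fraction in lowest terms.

Jonas's mother's ABO genotype from I^A i × i i: 1/2 I^A i, 1/2 i i.
Crossing each possibility with the father I^A i and summing P(type A): 1/2·3/4 + 1/2·1/2 = 5/8.

5/8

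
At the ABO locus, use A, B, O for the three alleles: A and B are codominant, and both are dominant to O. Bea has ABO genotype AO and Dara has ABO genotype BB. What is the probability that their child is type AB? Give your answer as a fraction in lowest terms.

1/2

ABO cross AO × BB → offspring phenotypes: 1/2 B, 1/2 AB.
So P(type AB) = 1/2.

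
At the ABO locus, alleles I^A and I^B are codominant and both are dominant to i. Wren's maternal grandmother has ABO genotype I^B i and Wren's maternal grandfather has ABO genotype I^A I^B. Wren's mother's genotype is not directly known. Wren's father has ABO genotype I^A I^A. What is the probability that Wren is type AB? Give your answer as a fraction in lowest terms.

Wren's mother's ABO genotype from I^B i × I^A I^B: 1/4 I^A I^B, 1/4 I^A i, 1/4 I^B I^B, 1/4 I^B i.
Crossing each possibility with the father I^A I^A and summing P(type AB): 1/4·1/2 + 1/4·0 + 1/4·1 + 1/4·1/2 = 1/2.

1/2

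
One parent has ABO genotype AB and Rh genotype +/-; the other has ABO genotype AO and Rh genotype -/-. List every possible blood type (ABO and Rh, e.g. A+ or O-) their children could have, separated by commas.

A+, A-, B+, B-, AB+, AB-

Gametes from AB × AO give offspring ABO genotypes AA, AB, AO, BO, i.e. phenotypes A, B, AB.
Rh cross +/- × -/- → phenotypes Rh+, Rh-.
Combining independently: A+, A-, B+, B-, AB+, AB-.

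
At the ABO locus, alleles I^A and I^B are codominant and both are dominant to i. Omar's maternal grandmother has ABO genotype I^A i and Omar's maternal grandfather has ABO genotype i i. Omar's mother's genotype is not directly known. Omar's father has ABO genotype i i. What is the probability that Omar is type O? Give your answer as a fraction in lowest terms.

Omar's mother's ABO genotype from I^A i × i i: 1/2 I^A i, 1/2 i i.
Crossing each possibility with the father i i and summing P(type O): 1/2·1/2 + 1/2·1 = 3/4.

3/4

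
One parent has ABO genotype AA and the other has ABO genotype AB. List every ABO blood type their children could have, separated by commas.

Gametes from AA × AB give offspring ABO genotypes AA, AB, i.e. phenotypes A, AB.

A, AB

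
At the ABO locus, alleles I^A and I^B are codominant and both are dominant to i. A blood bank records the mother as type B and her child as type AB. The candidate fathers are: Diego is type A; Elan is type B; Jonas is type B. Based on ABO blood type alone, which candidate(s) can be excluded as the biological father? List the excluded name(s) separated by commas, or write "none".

A candidate is excluded only if no genotype consistent with his phenotype could produce a type AB child with a type B mother.
Elan (type B): no genotype consistent with that phenotype can produce a type-AB child with a type-B mother.
Jonas (type B): no genotype consistent with that phenotype can produce a type-AB child with a type-B mother.

Elan, Jonas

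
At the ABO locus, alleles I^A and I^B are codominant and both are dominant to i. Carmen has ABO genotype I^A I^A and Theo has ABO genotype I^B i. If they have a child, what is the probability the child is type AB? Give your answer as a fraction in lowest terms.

ABO cross I^A I^A × I^B i → offspring phenotypes: 1/2 A, 1/2 AB.
So P(type AB) = 1/2.

1/2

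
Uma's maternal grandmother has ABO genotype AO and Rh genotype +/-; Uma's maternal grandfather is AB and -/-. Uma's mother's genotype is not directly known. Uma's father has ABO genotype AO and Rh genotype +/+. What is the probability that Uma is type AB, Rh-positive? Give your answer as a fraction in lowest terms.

Uma's mother's ABO genotype from AO × AB: 1/4 AA, 1/4 AB, 1/4 AO, 1/4 BO.
Crossing each possibility with the father AO and summing P(type AB): 1/4·0 + 1/4·1/4 + 1/4·0 + 1/4·1/4 = 1/8.
Similarly for Rh via the mother's Rh distribution: P(Rh+) = 1.
Independent loci: 1/8 × 1 = 1/8.

1/8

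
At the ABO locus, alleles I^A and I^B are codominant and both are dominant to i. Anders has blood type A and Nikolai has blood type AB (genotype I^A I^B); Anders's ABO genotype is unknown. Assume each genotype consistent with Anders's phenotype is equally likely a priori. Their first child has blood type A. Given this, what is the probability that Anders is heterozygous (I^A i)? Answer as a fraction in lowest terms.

Possible genotypes: Anders ∈ {I^A I^A, I^A i}; Nikolai ∈ {I^A I^B}.
Weight each parental genotype pair by prior × P(type-A child):
  I^A I^A × I^A I^B: posterior weight 1/2.
  I^A i × I^A I^B: posterior weight 1/2.
Sum the posterior weight over pairs where Anders is I^A i: 1/2.

1/2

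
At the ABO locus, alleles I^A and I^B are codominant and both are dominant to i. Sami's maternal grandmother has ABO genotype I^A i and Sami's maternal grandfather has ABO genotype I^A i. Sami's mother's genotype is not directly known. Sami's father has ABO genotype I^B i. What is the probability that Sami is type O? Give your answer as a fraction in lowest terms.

1/4

Sami's mother's ABO genotype from I^A i × I^A i: 1/4 I^A I^A, 1/2 I^A i, 1/4 i i.
Crossing each possibility with the father I^B i and summing P(type O): 1/4·0 + 1/2·1/4 + 1/4·1/2 = 1/4.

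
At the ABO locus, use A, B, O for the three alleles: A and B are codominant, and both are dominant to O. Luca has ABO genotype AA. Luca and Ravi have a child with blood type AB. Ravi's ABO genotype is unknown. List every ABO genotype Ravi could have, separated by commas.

AB, BB, BO

For each candidate genotype of Ravi, check whether crossing it with AA can produce every observed child phenotype.
  AA → possible child types {A} ✗
  AB → possible child types {A, AB} ✓
  AO → possible child types {A} ✗
  BB → possible child types {AB} ✓
  BO → possible child types {A, AB} ✓
  OO → possible child types {A} ✗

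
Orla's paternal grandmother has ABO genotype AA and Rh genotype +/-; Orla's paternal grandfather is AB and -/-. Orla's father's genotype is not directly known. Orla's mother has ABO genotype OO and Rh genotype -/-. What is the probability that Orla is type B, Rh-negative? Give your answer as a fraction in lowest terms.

3/16

Orla's father's ABO genotype from AA × AB: 1/2 AA, 1/2 AB.
Crossing each possibility with the mother OO and summing P(type B): 1/2·0 + 1/2·1/2 = 1/4.
Similarly for Rh via the father's Rh distribution: P(Rh-) = 3/4.
Independent loci: 1/4 × 3/4 = 3/16.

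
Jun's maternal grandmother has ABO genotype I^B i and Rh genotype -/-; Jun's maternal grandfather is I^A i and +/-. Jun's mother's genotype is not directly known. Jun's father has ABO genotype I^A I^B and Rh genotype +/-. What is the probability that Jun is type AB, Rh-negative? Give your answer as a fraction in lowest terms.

3/32

Jun's mother's ABO genotype from I^B i × I^A i: 1/4 I^A I^B, 1/4 I^A i, 1/4 I^B i, 1/4 i i.
Crossing each possibility with the father I^A I^B and summing P(type AB): 1/4·1/2 + 1/4·1/4 + 1/4·1/4 + 1/4·0 = 1/4.
Similarly for Rh via the mother's Rh distribution: P(Rh-) = 3/8.
Independent loci: 1/4 × 3/8 = 3/32.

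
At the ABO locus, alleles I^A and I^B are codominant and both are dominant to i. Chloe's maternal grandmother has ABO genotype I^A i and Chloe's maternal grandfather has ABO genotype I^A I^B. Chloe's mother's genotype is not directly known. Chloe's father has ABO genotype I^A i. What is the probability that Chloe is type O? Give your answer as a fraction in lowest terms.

1/8

Chloe's mother's ABO genotype from I^A i × I^A I^B: 1/4 I^A I^A, 1/4 I^A I^B, 1/4 I^A i, 1/4 I^B i.
Crossing each possibility with the father I^A i and summing P(type O): 1/4·0 + 1/4·0 + 1/4·1/4 + 1/4·1/4 = 1/8.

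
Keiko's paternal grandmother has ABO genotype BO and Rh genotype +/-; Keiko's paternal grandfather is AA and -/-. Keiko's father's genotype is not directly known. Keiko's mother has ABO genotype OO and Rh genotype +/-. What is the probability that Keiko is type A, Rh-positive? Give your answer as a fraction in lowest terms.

5/16

Keiko's father's ABO genotype from BO × AA: 1/2 AB, 1/2 AO.
Crossing each possibility with the mother OO and summing P(type A): 1/2·1/2 + 1/2·1/2 = 1/2.
Similarly for Rh via the father's Rh distribution: P(Rh+) = 5/8.
Independent loci: 1/2 × 5/8 = 5/16.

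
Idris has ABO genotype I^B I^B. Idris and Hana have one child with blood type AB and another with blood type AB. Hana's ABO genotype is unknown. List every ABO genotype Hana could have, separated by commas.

I^A I^A, I^A I^B, I^A i

For each candidate genotype of Hana, check whether crossing it with I^B I^B can produce every observed child phenotype.
  I^A I^A → possible child types {AB} ✓
  I^A I^B → possible child types {B, AB} ✓
  I^A i → possible child types {B, AB} ✓
  I^B I^B → possible child types {B} ✗
  I^B i → possible child types {B} ✗
  i i → possible child types {B} ✗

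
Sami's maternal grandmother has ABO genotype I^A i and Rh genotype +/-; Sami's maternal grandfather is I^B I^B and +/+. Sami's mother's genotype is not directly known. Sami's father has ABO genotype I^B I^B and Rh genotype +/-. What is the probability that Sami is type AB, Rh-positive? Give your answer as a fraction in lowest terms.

Sami's mother's ABO genotype from I^A i × I^B I^B: 1/2 I^A I^B, 1/2 I^B i.
Crossing each possibility with the father I^B I^B and summing P(type AB): 1/2·1/2 + 1/2·0 = 1/4.
Similarly for Rh via the mother's Rh distribution: P(Rh+) = 7/8.
Independent loci: 1/4 × 7/8 = 7/32.

7/32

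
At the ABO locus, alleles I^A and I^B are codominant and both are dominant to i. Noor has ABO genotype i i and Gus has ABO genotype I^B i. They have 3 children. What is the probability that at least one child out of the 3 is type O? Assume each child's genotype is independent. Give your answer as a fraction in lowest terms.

ABO cross i i × I^B i → 1/2 O, 1/2 B.
So P(type O) = 1/2 per child.
P(none) = (1/2)^3 = 1/8; P(at least one) = 1 − 1/8 = 7/8.

7/8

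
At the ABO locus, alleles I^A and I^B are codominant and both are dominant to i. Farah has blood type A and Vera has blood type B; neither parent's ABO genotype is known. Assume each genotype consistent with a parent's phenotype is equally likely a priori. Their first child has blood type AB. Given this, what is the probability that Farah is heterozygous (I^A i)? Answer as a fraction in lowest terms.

Possible genotypes: Farah ∈ {I^A I^A, I^A i}; Vera ∈ {I^B I^B, I^B i}.
Weight each parental genotype pair by prior × P(type-AB child):
  I^A I^A × I^B I^B: posterior weight 4/9.
  I^A I^A × I^B i: posterior weight 2/9.
  I^A i × I^B I^B: posterior weight 2/9.
  I^A i × I^B i: posterior weight 1/9.
Sum the posterior weight over pairs where Farah is I^A i: 1/3.

1/3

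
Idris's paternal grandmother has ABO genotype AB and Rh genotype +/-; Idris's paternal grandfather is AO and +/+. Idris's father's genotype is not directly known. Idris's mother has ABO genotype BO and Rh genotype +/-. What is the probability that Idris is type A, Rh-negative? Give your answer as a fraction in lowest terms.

1/32

Idris's father's ABO genotype from AB × AO: 1/4 AA, 1/4 AB, 1/4 AO, 1/4 BO.
Crossing each possibility with the mother BO and summing P(type A): 1/4·1/2 + 1/4·1/4 + 1/4·1/4 + 1/4·0 = 1/4.
Similarly for Rh via the father's Rh distribution: P(Rh-) = 1/8.
Independent loci: 1/4 × 1/8 = 1/32.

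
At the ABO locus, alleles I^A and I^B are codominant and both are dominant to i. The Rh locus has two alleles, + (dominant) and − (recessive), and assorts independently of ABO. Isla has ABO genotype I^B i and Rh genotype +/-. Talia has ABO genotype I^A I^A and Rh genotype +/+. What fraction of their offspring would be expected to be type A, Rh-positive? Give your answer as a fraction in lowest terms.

ABO cross I^B i × I^A I^A → offspring phenotypes: 1/2 A, 1/2 AB.
Rh cross +/- × +/+ → 1 Rh+.
Independent loci: P(type A, Rh-positive) = 1/2 × 1 = 1/2.

1/2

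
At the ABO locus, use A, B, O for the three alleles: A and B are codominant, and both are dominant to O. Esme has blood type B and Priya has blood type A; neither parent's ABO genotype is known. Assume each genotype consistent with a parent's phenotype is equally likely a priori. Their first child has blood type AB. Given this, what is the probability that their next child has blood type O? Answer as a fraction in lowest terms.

1/36

Possible genotypes: Esme ∈ {BB, BO}; Priya ∈ {AA, AO}.
Weight each parental genotype pair by prior × P(type-AB child):
  BB × AA: posterior weight 4/9; P(next child type O) = 0.
  BB × AO: posterior weight 2/9; P(next child type O) = 0.
  BO × AA: posterior weight 2/9; P(next child type O) = 0.
  BO × AO: posterior weight 1/9; P(next child type O) = 1/4.
Weighted sum = 1/36.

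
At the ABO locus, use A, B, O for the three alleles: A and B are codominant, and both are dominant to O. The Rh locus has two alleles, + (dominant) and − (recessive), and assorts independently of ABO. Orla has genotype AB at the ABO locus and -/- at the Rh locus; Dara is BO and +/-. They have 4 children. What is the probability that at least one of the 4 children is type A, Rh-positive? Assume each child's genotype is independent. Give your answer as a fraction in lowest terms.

ABO cross AB × BO → 1/4 A, 1/2 B, 1/4 AB.
Rh cross -/- × +/- → 1/2 Rh+, 1/2 Rh-; so P(type A, Rh-positive) = 1/4 × 1/2 = 1/8 per child.
P(none) = (7/8)^4 = 2401/4096; P(at least one) = 1 − 2401/4096 = 1695/4096.

1695/4096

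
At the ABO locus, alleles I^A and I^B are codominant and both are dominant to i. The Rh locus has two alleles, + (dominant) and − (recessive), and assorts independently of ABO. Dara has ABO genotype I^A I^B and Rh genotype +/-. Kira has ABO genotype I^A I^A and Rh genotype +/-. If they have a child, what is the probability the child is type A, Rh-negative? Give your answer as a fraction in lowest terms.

ABO cross I^A I^B × I^A I^A → offspring phenotypes: 1/2 A, 1/2 AB.
Rh cross +/- × +/- → 3/4 Rh+, 1/4 Rh-.
Independent loci: P(type A, Rh-negative) = 1/2 × 1/4 = 1/8.

1/8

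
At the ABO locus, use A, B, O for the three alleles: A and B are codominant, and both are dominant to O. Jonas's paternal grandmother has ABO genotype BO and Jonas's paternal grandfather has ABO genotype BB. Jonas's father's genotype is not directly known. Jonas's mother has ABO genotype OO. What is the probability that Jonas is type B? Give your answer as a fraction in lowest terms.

3/4

Jonas's father's ABO genotype from BO × BB: 1/2 BB, 1/2 BO.
Crossing each possibility with the mother OO and summing P(type B): 1/2·1 + 1/2·1/2 = 3/4.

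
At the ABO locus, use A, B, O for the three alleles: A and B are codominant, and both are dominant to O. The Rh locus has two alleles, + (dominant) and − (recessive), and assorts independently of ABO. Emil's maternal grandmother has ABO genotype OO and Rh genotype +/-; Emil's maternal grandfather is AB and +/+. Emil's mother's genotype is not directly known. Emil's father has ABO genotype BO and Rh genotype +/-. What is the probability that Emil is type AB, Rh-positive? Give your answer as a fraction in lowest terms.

7/64

Emil's mother's ABO genotype from OO × AB: 1/2 AO, 1/2 BO.
Crossing each possibility with the father BO and summing P(type AB): 1/2·1/4 + 1/2·0 = 1/8.
Similarly for Rh via the mother's Rh distribution: P(Rh+) = 7/8.
Independent loci: 1/8 × 7/8 = 7/64.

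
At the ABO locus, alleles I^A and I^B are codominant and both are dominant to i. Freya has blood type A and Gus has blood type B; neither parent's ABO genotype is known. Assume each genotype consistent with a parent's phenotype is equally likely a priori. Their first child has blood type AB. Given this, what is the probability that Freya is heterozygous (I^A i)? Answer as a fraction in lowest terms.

1/3

Possible genotypes: Freya ∈ {I^A I^A, I^A i}; Gus ∈ {I^B I^B, I^B i}.
Weight each parental genotype pair by prior × P(type-AB child):
  I^A I^A × I^B I^B: posterior weight 4/9.
  I^A I^A × I^B i: posterior weight 2/9.
  I^A i × I^B I^B: posterior weight 2/9.
  I^A i × I^B i: posterior weight 1/9.
Sum the posterior weight over pairs where Freya is I^A i: 1/3.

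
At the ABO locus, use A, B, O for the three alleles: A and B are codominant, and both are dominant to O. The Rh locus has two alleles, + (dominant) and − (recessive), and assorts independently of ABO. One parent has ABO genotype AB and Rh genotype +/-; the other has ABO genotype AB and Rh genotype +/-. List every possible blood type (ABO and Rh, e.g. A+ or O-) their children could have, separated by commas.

A+, A-, B+, B-, AB+, AB-

Gametes from AB × AB give offspring ABO genotypes AA, AB, BB, i.e. phenotypes A, B, AB.
Rh cross +/- × +/- → phenotypes Rh+, Rh-.
Combining independently: A+, A-, B+, B-, AB+, AB-.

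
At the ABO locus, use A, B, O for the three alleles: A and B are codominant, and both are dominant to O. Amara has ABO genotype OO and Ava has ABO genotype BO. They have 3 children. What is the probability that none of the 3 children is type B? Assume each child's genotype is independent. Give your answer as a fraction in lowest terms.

ABO cross OO × BO → 1/2 O, 1/2 B.
So P(type B) = 1/2 per child.
P(not type B) = 1/2 for one child; (1/2)^3 = 1/8.

1/8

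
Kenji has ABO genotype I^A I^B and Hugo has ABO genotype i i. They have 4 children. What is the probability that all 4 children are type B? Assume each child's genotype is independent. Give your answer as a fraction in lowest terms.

ABO cross I^A I^B × i i → 1/2 A, 1/2 B.
So P(type B) = 1/2 per child.
All 4 independent: (1/2)^4 = 1/16.

1/16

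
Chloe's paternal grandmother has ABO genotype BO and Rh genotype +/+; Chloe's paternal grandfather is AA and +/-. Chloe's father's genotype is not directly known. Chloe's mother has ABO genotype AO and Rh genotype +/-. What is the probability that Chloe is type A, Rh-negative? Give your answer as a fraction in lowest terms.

5/64

Chloe's father's ABO genotype from BO × AA: 1/2 AB, 1/2 AO.
Crossing each possibility with the mother AO and summing P(type A): 1/2·1/2 + 1/2·3/4 = 5/8.
Similarly for Rh via the father's Rh distribution: P(Rh-) = 1/8.
Independent loci: 5/8 × 1/8 = 5/64.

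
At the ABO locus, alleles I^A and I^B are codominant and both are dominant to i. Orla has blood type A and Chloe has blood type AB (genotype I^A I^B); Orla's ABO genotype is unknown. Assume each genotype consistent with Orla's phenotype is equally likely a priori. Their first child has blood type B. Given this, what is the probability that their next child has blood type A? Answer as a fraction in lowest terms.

1/2

Possible genotypes: Orla ∈ {I^A I^A, I^A i}; Chloe ∈ {I^A I^B}.
Weight each parental genotype pair by prior × P(type-B child):
  I^A i × I^A I^B: posterior weight 1; P(next child type A) = 1/2.
Weighted sum = 1/2.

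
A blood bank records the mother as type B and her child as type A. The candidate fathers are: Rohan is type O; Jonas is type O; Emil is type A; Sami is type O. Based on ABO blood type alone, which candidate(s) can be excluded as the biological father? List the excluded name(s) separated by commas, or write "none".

A candidate is excluded only if no genotype consistent with his phenotype could produce a type A child with a type B mother.
Rohan (type O): no genotype consistent with that phenotype can produce a type-A child with a type-B mother.
Jonas (type O): no genotype consistent with that phenotype can produce a type-A child with a type-B mother.
Sami (type O): no genotype consistent with that phenotype can produce a type-A child with a type-B mother.

Rohan, Jonas, Sami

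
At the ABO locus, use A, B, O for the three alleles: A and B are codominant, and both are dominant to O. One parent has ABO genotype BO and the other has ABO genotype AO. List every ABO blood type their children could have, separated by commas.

O, A, B, AB

Gametes from BO × AO give offspring ABO genotypes AB, AO, BO, OO, i.e. phenotypes O, A, B, AB.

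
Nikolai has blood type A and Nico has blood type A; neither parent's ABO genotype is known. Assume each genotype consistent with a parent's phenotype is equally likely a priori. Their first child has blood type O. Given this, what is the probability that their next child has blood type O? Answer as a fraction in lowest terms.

Possible genotypes: Nikolai ∈ {I^A I^A, I^A i}; Nico ∈ {I^A I^A, I^A i}.
Weight each parental genotype pair by prior × P(type-O child):
  I^A i × I^A i: posterior weight 1; P(next child type O) = 1/4.
Weighted sum = 1/4.

1/4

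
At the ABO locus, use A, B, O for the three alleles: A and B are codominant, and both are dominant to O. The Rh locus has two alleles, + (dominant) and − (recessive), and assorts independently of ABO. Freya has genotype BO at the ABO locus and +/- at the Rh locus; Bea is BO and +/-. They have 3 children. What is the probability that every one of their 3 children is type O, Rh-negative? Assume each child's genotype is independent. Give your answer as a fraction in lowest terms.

1/4096

ABO cross BO × BO → 1/4 O, 3/4 B.
Rh cross +/- × +/- → 3/4 Rh+, 1/4 Rh-; so P(type O, Rh-negative) = 1/4 × 1/4 = 1/16 per child.
All 3 independent: (1/16)^3 = 1/4096.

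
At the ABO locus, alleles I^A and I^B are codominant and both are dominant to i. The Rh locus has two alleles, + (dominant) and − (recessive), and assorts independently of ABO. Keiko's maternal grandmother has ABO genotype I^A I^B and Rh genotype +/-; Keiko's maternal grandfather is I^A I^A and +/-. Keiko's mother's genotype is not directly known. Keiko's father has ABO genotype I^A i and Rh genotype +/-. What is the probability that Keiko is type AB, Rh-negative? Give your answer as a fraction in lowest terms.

Keiko's mother's ABO genotype from I^A I^B × I^A I^A: 1/2 I^A I^A, 1/2 I^A I^B.
Crossing each possibility with the father I^A i and summing P(type AB): 1/2·0 + 1/2·1/4 = 1/8.
Similarly for Rh via the mother's Rh distribution: P(Rh-) = 1/4.
Independent loci: 1/8 × 1/4 = 1/32.

1/32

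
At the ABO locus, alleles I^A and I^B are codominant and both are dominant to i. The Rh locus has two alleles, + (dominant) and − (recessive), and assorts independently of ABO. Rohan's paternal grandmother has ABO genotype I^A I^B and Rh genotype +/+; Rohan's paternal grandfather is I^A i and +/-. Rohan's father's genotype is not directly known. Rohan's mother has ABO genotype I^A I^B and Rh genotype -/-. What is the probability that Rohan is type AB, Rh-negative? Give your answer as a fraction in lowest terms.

3/32

Rohan's father's ABO genotype from I^A I^B × I^A i: 1/4 I^A I^A, 1/4 I^A I^B, 1/4 I^A i, 1/4 I^B i.
Crossing each possibility with the mother I^A I^B and summing P(type AB): 1/4·1/2 + 1/4·1/2 + 1/4·1/4 + 1/4·1/4 = 3/8.
Similarly for Rh via the father's Rh distribution: P(Rh-) = 1/4.
Independent loci: 3/8 × 1/4 = 3/32.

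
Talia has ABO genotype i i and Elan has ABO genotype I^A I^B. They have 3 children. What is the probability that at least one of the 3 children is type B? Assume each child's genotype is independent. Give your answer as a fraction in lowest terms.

ABO cross i i × I^A I^B → 1/2 A, 1/2 B.
So P(type B) = 1/2 per child.
P(none) = (1/2)^3 = 1/8; P(at least one) = 1 − 1/8 = 7/8.

7/8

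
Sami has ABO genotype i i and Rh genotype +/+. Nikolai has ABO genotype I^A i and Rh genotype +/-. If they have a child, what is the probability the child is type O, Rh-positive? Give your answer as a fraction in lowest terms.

ABO cross i i × I^A i → offspring phenotypes: 1/2 O, 1/2 A.
Rh cross +/+ × +/- → 1 Rh+.
Independent loci: P(type O, Rh-positive) = 1/2 × 1 = 1/2.

1/2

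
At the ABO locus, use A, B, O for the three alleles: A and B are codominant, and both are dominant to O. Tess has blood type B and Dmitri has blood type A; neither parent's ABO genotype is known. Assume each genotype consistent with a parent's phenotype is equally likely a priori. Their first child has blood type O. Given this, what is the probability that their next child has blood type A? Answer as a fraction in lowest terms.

1/4

Possible genotypes: Tess ∈ {BB, BO}; Dmitri ∈ {AA, AO}.
Weight each parental genotype pair by prior × P(type-O child):
  BO × AO: posterior weight 1; P(next child type A) = 1/4.
Weighted sum = 1/4.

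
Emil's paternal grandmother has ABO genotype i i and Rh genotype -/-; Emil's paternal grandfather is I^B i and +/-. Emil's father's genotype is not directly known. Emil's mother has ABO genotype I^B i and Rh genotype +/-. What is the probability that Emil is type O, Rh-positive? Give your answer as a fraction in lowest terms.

15/64

Emil's father's ABO genotype from i i × I^B i: 1/2 I^B i, 1/2 i i.
Crossing each possibility with the mother I^B i and summing P(type O): 1/2·1/4 + 1/2·1/2 = 3/8.
Similarly for Rh via the father's Rh distribution: P(Rh+) = 5/8.
Independent loci: 3/8 × 5/8 = 15/64.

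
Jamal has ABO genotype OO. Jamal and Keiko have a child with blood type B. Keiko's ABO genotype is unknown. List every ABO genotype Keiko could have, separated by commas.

For each candidate genotype of Keiko, check whether crossing it with OO can produce every observed child phenotype.
  AA → possible child types {A} ✗
  AB → possible child types {A, B} ✓
  AO → possible child types {O, A} ✗
  BB → possible child types {B} ✓
  BO → possible child types {O, B} ✓
  OO → possible child types {O} ✗

AB, BB, BO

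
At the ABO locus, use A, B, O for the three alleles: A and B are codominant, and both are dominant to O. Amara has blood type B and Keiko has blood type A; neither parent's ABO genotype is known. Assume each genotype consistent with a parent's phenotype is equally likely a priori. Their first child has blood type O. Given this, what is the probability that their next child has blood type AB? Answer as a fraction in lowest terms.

Possible genotypes: Amara ∈ {BB, BO}; Keiko ∈ {AA, AO}.
Weight each parental genotype pair by prior × P(type-O child):
  BO × AO: posterior weight 1; P(next child type AB) = 1/4.
Weighted sum = 1/4.

1/4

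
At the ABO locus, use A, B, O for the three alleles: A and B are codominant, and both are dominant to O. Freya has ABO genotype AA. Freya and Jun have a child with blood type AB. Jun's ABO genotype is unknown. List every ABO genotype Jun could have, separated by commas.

For each candidate genotype of Jun, check whether crossing it with AA can produce every observed child phenotype.
  AA → possible child types {A} ✗
  AB → possible child types {A, AB} ✓
  AO → possible child types {A} ✗
  BB → possible child types {AB} ✓
  BO → possible child types {A, AB} ✓
  OO → possible child types {A} ✗

AB, BB, BO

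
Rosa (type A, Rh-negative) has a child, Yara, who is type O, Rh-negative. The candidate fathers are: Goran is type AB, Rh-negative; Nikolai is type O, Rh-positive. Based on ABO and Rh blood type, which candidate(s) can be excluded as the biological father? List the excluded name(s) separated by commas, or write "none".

Goran

A candidate is excluded only if no genotype consistent with his phenotype could produce a type O, Rh-negative child with a type A, Rh-negative mother.
Goran (type AB, Rh-): no genotype consistent with that phenotype can produce a type-O Rh- child with a type-A mother.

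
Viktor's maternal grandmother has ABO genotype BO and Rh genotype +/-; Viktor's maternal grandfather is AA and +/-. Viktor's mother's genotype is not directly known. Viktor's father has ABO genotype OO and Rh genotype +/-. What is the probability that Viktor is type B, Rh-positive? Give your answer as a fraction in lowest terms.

Viktor's mother's ABO genotype from BO × AA: 1/2 AB, 1/2 AO.
Crossing each possibility with the father OO and summing P(type B): 1/2·1/2 + 1/2·0 = 1/4.
Similarly for Rh via the mother's Rh distribution: P(Rh+) = 3/4.
Independent loci: 1/4 × 3/4 = 3/16.

3/16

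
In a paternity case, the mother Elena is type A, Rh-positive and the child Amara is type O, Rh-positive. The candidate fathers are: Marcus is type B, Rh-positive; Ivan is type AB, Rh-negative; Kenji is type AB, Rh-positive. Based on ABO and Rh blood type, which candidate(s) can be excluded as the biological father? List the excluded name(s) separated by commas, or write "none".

Ivan, Kenji

A candidate is excluded only if no genotype consistent with his phenotype could produce a type O, Rh-positive child with a type A, Rh-positive mother.
Ivan (type AB, Rh-): no genotype consistent with that phenotype can produce a type-O Rh+ child with a type-A mother.
Kenji (type AB, Rh+): no genotype consistent with that phenotype can produce a type-O Rh+ child with a type-A mother.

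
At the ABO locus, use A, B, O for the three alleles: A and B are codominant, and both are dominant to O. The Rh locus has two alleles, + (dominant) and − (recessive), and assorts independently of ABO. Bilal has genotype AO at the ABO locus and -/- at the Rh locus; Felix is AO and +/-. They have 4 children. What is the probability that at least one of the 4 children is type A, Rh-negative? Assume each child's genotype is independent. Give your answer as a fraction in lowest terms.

ABO cross AO × AO → 1/4 O, 3/4 A.
Rh cross -/- × +/- → 1/2 Rh+, 1/2 Rh-; so P(type A, Rh-negative) = 3/4 × 1/2 = 3/8 per child.
P(none) = (5/8)^4 = 625/4096; P(at least one) = 1 − 625/4096 = 3471/4096.

3471/4096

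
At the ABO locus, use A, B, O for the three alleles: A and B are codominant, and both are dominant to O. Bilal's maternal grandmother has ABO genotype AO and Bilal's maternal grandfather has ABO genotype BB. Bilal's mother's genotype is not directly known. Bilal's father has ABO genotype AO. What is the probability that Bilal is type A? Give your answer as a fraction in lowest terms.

3/8

Bilal's mother's ABO genotype from AO × BB: 1/2 AB, 1/2 BO.
Crossing each possibility with the father AO and summing P(type A): 1/2·1/2 + 1/2·1/4 = 3/8.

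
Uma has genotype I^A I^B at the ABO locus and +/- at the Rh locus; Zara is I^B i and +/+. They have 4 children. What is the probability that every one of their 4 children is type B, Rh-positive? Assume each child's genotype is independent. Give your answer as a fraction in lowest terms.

ABO cross I^A I^B × I^B i → 1/4 A, 1/2 B, 1/4 AB.
Rh cross +/- × +/+ → 1 Rh+; so P(type B, Rh-positive) = 1/2 × 1 = 1/2 per child.
All 4 independent: (1/2)^4 = 1/16.

1/16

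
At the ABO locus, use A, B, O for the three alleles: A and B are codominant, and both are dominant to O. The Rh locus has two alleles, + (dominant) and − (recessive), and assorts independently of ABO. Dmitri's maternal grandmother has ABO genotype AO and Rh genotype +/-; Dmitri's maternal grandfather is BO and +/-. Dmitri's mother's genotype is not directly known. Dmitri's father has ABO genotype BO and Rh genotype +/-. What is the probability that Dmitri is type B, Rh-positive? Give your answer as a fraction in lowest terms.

3/8

Dmitri's mother's ABO genotype from AO × BO: 1/4 AB, 1/4 AO, 1/4 BO, 1/4 OO.
Crossing each possibility with the father BO and summing P(type B): 1/4·1/2 + 1/4·1/4 + 1/4·3/4 + 1/4·1/2 = 1/2.
Similarly for Rh via the mother's Rh distribution: P(Rh+) = 3/4.
Independent loci: 1/2 × 3/4 = 3/8.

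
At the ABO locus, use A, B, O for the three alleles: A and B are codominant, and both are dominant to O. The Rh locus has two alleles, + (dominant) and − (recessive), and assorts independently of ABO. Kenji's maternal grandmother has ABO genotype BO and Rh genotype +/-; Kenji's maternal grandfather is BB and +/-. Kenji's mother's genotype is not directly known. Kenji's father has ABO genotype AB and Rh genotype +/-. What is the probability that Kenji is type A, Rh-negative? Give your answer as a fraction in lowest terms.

Kenji's mother's ABO genotype from BO × BB: 1/2 BB, 1/2 BO.
Crossing each possibility with the father AB and summing P(type A): 1/2·0 + 1/2·1/4 = 1/8.
Similarly for Rh via the mother's Rh distribution: P(Rh-) = 1/4.
Independent loci: 1/8 × 1/4 = 1/32.

1/32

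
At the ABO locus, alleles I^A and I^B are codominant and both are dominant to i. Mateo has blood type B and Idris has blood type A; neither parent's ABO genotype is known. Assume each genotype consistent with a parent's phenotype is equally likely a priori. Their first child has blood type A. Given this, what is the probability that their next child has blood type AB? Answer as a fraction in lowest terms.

5/12

Possible genotypes: Mateo ∈ {I^B I^B, I^B i}; Idris ∈ {I^A I^A, I^A i}.
Weight each parental genotype pair by prior × P(type-A child):
  I^B i × I^A I^A: posterior weight 2/3; P(next child type AB) = 1/2.
  I^B i × I^A i: posterior weight 1/3; P(next child type AB) = 1/4.
Weighted sum = 5/12.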